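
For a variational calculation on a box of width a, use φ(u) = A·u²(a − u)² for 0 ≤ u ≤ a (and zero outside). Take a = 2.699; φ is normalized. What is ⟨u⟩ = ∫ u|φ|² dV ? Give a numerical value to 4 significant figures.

⟨u⟩ ≈ 1.350

The expectation value is the |φ|²-weighted average of u: ∫ u|φ|² du.
Expanding the polynomial and integrating term by term, evaluating both integrals, ⟨u⟩ = a/2.
Putting a = 2.699 gives 1.3495.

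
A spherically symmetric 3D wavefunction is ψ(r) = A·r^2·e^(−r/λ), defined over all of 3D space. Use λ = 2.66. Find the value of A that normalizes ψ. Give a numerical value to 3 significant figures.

The normalization condition is ∫|ψ|² 4πr² dr = 1 from 0 to ∞.
With ψ = A·r^2·e^(−r/λ), the integral evaluates to A²·[45·π·λ^7/2].
Plugging in λ = 2.66 yields A = 0.003875.

A ≈ 0.00387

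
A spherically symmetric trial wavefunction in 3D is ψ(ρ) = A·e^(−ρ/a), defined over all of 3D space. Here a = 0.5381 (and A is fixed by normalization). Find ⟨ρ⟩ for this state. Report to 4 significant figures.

The expectation value is the |ψ|²-weighted average of ρ: ∫ ρ|ψ|² 4πρ² dρ.
Since the A² factors cancel between numerator and denominator, ⟨ρ⟩ = 3·a/2.
Putting a = 0.5381 gives 0.80715.

⟨ρ⟩ ≈ 0.8072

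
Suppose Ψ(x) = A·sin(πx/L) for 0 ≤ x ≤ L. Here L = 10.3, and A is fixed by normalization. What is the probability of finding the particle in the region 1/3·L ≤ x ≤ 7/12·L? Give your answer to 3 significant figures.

P ≈ 0.467

|Ψ|² is the probability density, so P = ∫_{1/3·L}^{7/12·L} |Ψ|² dx.
The normalization integral ∫|Ψ|²dx over the whole domain equals L/2·A², and A² cancels in the ratio.
Substituting u = x/L, A² and the length scale cancel in the ratio: P = ∫_{1/3}^{7/12} sin(π·u)^2 du / ∫_{0}^{1} sin(π·u)^2 du.
An antiderivative of sin(π·u)^2 is u/2 - sin(2·π·u)/(4·π); evaluating from 1/3 to 7/12 gives 1/(8·π) + √(3)/(8·π) + 1/8, while the full integral is 1/2.
This works out to P = (1 + √(3) + π)/(4·π).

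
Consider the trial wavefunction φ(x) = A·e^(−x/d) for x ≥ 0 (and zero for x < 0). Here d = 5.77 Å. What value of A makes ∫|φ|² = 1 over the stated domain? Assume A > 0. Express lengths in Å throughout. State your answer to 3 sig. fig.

A ≈ 0.589 Å^(-1/2)

The normalization condition is ∫|φ|² dx = 1 from 0 to ∞.
∫|φ|² dx = A²·(d/2).
Setting this equal to 1 gives A² = 1/(d/2).
With d = 5.77: A² = 0.3466 and A = 0.5887.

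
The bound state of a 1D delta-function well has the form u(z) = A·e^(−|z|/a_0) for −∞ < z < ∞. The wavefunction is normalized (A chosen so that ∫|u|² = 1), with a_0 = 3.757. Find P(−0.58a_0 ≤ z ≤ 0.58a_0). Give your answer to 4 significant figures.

The probability is P = ∫ |u|² dz over [−0.58a_0, 0.58a_0].
With A² fixed by ∫|u|² = 1, i.e. A² = (a_0)^(−1), substitute and integrate.
By symmetry take twice the z ≥ 0 contribution in numerator and denominator; the 2's cancel. Substituting t = z/a_0, A² and the length scale cancel in the ratio: P = ∫_{0}^{0.58} e^(-2·t) dt / ∫_{0}^{∞} e^(-2·t) dt.
With ∫ e^(-2·t) dt = -e^(-2·t)/2 + C, the region integral is 1/2 - e^(-29/25)/2 and the full one is 1/2.
The result is P = 0.68651.

P ≈ 0.6865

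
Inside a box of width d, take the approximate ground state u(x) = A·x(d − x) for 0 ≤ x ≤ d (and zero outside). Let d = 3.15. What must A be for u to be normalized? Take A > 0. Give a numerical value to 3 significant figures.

A ≈ 0.311

The normalization condition is ∫|u|² dx = 1 from 0 to d.
Carrying out the integral gives A² · d^5/30.
Hence A² = 1/[d^5/30].
Plugging in d = 3.15 yields A = 0.3110.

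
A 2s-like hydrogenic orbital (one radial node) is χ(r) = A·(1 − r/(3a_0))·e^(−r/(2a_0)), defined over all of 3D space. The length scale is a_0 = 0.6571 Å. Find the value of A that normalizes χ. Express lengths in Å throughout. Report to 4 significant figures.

Require ∫ |χ|² 4πr² dr = 1 over the whole domain.
In 3D with spherical symmetry the volume element is 4πr² dr.
∫|χ|² 4πr² dr = A²·(8·π·a_0^3/3).
Hence A² = 1/[8·π·a_0^3/3].
Substituting a_0 = 0.6571 gives A² = 0.42071, so A = 0.64862.

A ≈ 0.6486 Å^(-3/2)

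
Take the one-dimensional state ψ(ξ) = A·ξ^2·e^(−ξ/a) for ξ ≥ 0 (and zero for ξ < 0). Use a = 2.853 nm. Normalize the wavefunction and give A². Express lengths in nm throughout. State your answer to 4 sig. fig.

We need A² ∫|f|² dξ = 1, taking the integral from 0 to ∞.
Carrying out the integral gives A² · 3·a^5/4.
With a = 2.853: A² = 0.0070539 and A = 0.083988.

A^2 ≈ 0.007054 nm^(-5)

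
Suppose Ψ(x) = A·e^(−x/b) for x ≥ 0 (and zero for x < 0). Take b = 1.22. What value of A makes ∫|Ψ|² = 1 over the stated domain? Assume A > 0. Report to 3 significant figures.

A ≈ 1.28

Require ∫ |Ψ|² dx = 1 over the whole domain.
Carrying out the integral gives A² · b/2.
Setting this equal to 1 gives A² = 1/(b/2).
Substituting b = 1.22 gives A² = 1.639, so A = 1.280.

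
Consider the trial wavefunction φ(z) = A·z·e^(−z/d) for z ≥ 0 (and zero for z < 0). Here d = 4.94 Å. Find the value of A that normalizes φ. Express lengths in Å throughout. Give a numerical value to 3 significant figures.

A ≈ 0.182 Å^(-3/2)

Require ∫ |φ|² dz = 1 over the whole domain.
Using ∫₀^∞ zⁿ e^(−αz) dz = n!/αⁿ⁺¹, with φ = A·z·e^(−z/d), the integral evaluates to A²·[d^3/4].
Setting this equal to 1 gives A² = 1/(d^3/4).
With d = 4.94: A² = 0.03318 and A = 0.1822.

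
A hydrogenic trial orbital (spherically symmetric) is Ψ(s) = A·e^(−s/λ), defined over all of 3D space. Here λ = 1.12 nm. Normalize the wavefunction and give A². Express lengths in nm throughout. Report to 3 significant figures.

The normalization condition is ∫|Ψ|² 4πs² ds = 1 from 0 to ∞.
(Spherical symmetry: dV = 4πs² ds.)
With ∫₀^∞ s^2 e^(−αs) ds = 2!/α^3, the integral (without the A² prefactor) comes out to π·λ^3.
Hence A² = 1/[π·λ^3].
With λ = 1.12: A² = 0.2266 and A = 0.4760.

A^2 ≈ 0.227 nm^(-3)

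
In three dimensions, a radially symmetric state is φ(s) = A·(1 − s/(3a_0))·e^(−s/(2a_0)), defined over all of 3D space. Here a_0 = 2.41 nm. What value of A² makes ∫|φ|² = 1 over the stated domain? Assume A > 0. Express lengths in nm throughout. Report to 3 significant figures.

A^2 ≈ 0.00853 nm^(-3)

Normalization requires ∫|φ|² 4πs² ds = 1, integrated from 0 to ∞.
Recall ∫₀^∞ s^m e^(−s/β) ds = m!·β^(m+1), carrying out the integral gives A² · 8·π·a_0^3/3.
Plugging in a_0 = 2.41 yields A = 0.09235.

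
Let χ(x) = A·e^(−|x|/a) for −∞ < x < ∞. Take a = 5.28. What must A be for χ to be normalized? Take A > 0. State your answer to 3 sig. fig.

A ≈ 0.435

Normalization requires ∫|χ|² dx = 1, integrated from −∞ to ∞.
Using ∫₀^∞ xⁿ e^(−αx) dx = n!/αⁿ⁺¹, ∫|χ|² dx = A²·(a).
Setting this equal to 1 gives A² = 1/(a).
With a = 5.28: A² = 0.1894 and A = 0.4352.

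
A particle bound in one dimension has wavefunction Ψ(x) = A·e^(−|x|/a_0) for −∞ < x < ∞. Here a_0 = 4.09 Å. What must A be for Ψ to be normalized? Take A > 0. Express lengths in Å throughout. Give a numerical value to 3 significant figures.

Normalization requires ∫|Ψ|² dx = 1, integrated from −∞ to ∞.
Using ∫₀^∞ xⁿ e^(−αx) dx = n!/αⁿ⁺¹, carrying out the integral gives A² · a_0.
Hence A² = 1/[a_0].
Plugging in a_0 = 4.09 yields A = 0.4945.

A ≈ 0.494 Å^(-1/2)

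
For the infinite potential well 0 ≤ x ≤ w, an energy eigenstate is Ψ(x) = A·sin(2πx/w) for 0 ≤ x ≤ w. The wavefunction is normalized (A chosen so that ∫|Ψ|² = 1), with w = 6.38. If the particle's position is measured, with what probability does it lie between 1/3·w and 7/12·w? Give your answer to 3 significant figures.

P ≈ 0.112

The probability is P = ∫ |Ψ|² dx over [1/3·w, 7/12·w].
With A² fixed by ∫|Ψ|² = 1, i.e. A² = (w/2)^(−1), substitute and integrate.
Let u = x/w; then A² and the length scale cancel, so P = ∫_{1/3}^{7/12} sin(2·π·u)^2 du ÷ ∫_{0}^{1} sin(2·π·u)^2 du.
With ∫ sin(2·π·u)^2 du = u/2 - sin(4·π·u)/(8·π) + C, the region integral is -√(3)/(8·π) + 1/8 and the full one is 1/2.
Taking the ratio, P = (π - √(3))/(4·π).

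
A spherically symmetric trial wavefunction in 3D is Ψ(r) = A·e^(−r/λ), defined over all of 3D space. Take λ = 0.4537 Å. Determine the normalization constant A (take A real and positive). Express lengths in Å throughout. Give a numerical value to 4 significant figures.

A ≈ 1.846 Å^(-3/2)

Require ∫ |Ψ|² 4πr² dr = 1 over the whole domain.
In 3D with spherical symmetry the volume element is 4πr² dr.
With Ψ = A·e^(−r/λ), the integral evaluates to A²·[π·λ^3].
Hence A² = 1/[π·λ^3].
Plugging in λ = 0.4537 yields A = 1.8462.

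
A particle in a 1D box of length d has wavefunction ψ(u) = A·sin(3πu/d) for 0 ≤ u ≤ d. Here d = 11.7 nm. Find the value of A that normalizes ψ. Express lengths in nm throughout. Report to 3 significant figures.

Normalization requires ∫|ψ|² du = 1, integrated from 0 to d.
With ψ = A·sin(3πu/d), the integral evaluates to A²·[d/2].
So A² = (d/2)^(−1).
Substituting d = 11.7 gives A² = 0.1709, so A = 0.4134.

A ≈ 0.413 nm^(-1/2)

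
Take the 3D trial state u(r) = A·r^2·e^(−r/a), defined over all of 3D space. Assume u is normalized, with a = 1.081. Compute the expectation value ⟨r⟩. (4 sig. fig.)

⟨r⟩ ≈ 3.784

The expectation value is the |u|²-weighted average of r: ∫ r|u|² 4πr² dr.
Evaluating both integrals, ⟨r⟩ = 7·a/2.
Putting a = 1.081 gives 3.7835.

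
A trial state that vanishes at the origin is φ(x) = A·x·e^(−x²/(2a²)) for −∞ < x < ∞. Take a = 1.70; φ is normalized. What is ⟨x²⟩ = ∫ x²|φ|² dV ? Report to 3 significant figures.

⟨x²⟩ = ∫ x^2 |φ|² dx over the full domain.
Since the A² factors cancel between numerator and denominator, ⟨x²⟩ = 3·a^2/2.
Putting a = 1.70 gives 4.335.

⟨x^2⟩ ≈ 4.34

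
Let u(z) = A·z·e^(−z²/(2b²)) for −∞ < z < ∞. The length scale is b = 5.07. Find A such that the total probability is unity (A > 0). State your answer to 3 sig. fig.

A ≈ 0.0930

Normalization requires ∫|u|² dz = 1, integrated from −∞ to ∞.
With ∫_{−∞}^{∞} z^(2m) e^(−αz²) dz = (2m−1)!!·√π / (2^m α^(m+1/2)), carrying out the integral gives A² · √(π)·b^3/2.
So A² = (√(π)·b^3/2)^(−1).
Plugging in b = 5.07 yields A = 0.09305.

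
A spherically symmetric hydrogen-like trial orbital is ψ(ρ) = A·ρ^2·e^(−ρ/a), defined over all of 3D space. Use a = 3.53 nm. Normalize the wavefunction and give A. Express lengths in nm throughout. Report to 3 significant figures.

A ≈ 0.00144 nm^(-7/2)

We need A² ∫|f|² 4πρ² dρ = 1, taking the integral from 0 to ∞.
The angular integral contributes 4π, leaving ∫₀^∞ ρ²|ψ|² dρ.
With ∫₀^∞ ρ^6 e^(−αρ) dρ = 6!/α^7, ∫|ψ|² 4πρ² dρ = A²·(45·π·a^7/2).
Setting this equal to 1 gives A² = 1/(45·π·a^7/2).
With a = 3.53: A² = 0.000002071 and A = 0.001439.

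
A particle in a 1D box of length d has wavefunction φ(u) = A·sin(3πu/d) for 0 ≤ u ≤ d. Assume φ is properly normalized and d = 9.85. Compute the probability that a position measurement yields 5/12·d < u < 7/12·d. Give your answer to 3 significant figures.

P ≈ 0.273

P = ∫_{5/12·d}^{7/12·d} |φ(u)|² du.
With A² fixed by ∫|φ|² = 1, i.e. A² = (d/2)^(−1), substitute and integrate.
In terms of t = u/d (A² and the length scale cancel between numerator and denominator), P = [∫_{5/12}^{7/12} sin(3·π·t)^2 dt] / [∫_{0}^{1} sin(3·π·t)^2 dt].
An antiderivative of sin(3·π·t)^2 is t/2 - sin(6·π·t)/(12·π); evaluating from 5/12 to 7/12 gives 1/(6·π) + 1/12, while the full integral is 1/2.
The result is P = (2 + π)/(6·π).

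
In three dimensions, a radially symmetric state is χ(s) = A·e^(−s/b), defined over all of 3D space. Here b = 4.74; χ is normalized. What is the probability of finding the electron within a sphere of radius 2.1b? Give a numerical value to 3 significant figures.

With dV = 4πs²ds, the probability is ∫|χ|² dV over s ≤ 2.1b.
The full normalization integral is A²·[π·b^3] = 1, fixing A².
In terms of u = s/b (A², 4π and the length scale all cancel between numerator and denominator), P = [∫_{0}^{2.1} u^2·e^(-2·u) du] / [∫_{0}^{∞} u^2·e^(-2·u) du].
An antiderivative of u^2·e^(-2·u) is -(2·u^2 + 2·u + 1)·e^(-2·u)/4; evaluating from 0 to 2.1 gives 1/4 - 701·e^(-21/5)/200, while the full integral is 1/4.
Taking the ratio yields P = 0.7898.

P ≈ 0.790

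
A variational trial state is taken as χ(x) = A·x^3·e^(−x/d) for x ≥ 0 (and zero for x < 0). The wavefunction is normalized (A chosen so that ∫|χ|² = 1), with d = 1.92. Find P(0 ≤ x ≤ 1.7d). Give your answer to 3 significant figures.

P ≈ 0.0579

The probability is P = ∫ |χ|² dx over [0, 1.7d].
Since A² = 1/(45·d^7/8), this is the region integral divided by the full normalization integral.
In terms of u = x/d (A² and the length scale cancel between numerator and denominator), P = [∫_{0}^{1.7} u^6·e^(-2·u) du] / [∫_{0}^{∞} u^6·e^(-2·u) du].
Using ∫ u^6·e^(-2·u) du = -(4·u^6 + 12·u^5 + 30·u^4 + 60·u^3 + 90·u^2 + 90·u + 45)·e^(-2·u)/8, the numerator is ≈ 0.32542 and the denominator is 45/8.
Taking the ratio, P = 0.05785.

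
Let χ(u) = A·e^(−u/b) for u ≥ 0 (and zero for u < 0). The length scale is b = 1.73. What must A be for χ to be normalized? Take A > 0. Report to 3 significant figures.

Require ∫ |χ|² du = 1 over the whole domain.
The integral (without the A² prefactor) comes out to b/2.
So A² = (b/2)^(−1).
Substituting b = 1.73 gives A² = 1.156, so A = 1.075.

A ≈ 1.08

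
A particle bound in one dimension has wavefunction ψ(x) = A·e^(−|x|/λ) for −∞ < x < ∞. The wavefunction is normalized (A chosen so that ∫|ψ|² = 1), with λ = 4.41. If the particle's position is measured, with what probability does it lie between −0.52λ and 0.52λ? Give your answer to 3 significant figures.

The probability is P = ∫ |ψ|² dx over [−0.52λ, 0.52λ].
The normalization integral ∫|ψ|²dx over the whole domain equals λ·A², and A² cancels in the ratio.
Both integrals are even about x = 0, so only the x ≥ 0 halves are needed (the factors of 2 cancel). In terms of u = x/λ (A² and the length scale cancel between numerator and denominator), P = [∫_{0}^{0.52} e^(-2·u) du] / [∫_{0}^{∞} e^(-2·u) du].
With ∫ e^(-2·u) du = -e^(-2·u)/2 + C, the region integral is 1/2 - e^(-26/25)/2 and the full one is 1/2.
Taking the ratio, P = 0.6465.

P ≈ 0.647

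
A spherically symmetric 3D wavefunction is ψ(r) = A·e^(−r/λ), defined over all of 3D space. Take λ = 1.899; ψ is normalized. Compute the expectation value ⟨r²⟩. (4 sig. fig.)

⟨r^2⟩ ≈ 10.82

By definition ⟨r²⟩ = ∫ r^2 |ψ(r)|² 4πr² dr.
Recall ∫₀^∞ r^m e^(−r/β) dr = m!·β^(m+1), the ratio of the moment integral to the normalization integral gives ⟨r²⟩ = 3·λ^2.
Putting λ = 1.899 gives 10.819.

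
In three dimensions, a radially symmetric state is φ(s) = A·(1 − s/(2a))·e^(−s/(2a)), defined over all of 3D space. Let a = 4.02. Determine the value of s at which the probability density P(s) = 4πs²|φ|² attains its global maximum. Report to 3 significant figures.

Set d/ds [P(s) = 4πs²|φ|²] = 0 and solve for s > 0.
Solving yields s = a·(√(5) + 3).
With a = 4.02, the most probable radial distance is 21.05.

s ≈ 21.0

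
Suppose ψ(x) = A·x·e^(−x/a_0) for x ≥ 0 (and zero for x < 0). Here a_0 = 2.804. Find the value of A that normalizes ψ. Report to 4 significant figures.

A ≈ 0.4260

The normalization condition is ∫|ψ|² dx = 1 from 0 to ∞.
Using ∫₀^∞ xⁿ e^(−αx) dx = n!/αⁿ⁺¹, carrying out the integral gives A² · a_0^3/4.
Plugging in a_0 = 2.804 yields A = 0.42595.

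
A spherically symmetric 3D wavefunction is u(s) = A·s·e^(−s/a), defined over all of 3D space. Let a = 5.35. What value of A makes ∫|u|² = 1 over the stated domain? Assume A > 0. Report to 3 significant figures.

A ≈ 0.00492

Normalization requires ∫|u|² 4πs² ds = 1, integrated from 0 to ∞.
(Spherical symmetry: dV = 4πs² ds.)
With ∫₀^∞ s^4 e^(−αs) ds = 4!/α^5, ∫|u|² 4πs² ds = A²·(3·π·a^5).
So A² = (3·π·a^5)^(−1).
With a = 5.35: A² = 0.00002421 and A = 0.004920.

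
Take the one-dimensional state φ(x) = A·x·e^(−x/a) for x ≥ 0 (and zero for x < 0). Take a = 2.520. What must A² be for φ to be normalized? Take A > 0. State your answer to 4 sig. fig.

Require ∫ |φ|² dx = 1 over the whole domain.
With ∫₀^∞ x^2 e^(−αx) dx = 2!/α^3, the integral (without the A² prefactor) comes out to a^3/4.
Setting this equal to 1 gives A² = 1/(a^3/4).
Substituting a = 2.520 gives A² = 0.24995, so A = 0.49995.

A^2 ≈ 0.2500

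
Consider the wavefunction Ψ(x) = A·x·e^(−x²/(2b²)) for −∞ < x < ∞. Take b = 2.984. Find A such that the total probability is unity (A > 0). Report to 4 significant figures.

A ≈ 0.2061

We need A² ∫|f|² dx = 1, taking the integral from −∞ to ∞.
Differentiating ∫e^(−αx²) dx = √(π/α) under α to get the higher moments, ∫|Ψ|² dx = A²·(√(π)·b^3/2).
Hence A² = 1/[√(π)·b^3/2].
With b = 2.984: A² = 0.042468 and A = 0.20608.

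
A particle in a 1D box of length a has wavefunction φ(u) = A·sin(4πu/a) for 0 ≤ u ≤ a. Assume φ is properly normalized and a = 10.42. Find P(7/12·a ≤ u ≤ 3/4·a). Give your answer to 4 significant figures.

P ≈ 0.2011

The probability is P = ∫ |φ|² du over [7/12·a, 3/4·a].
The normalization integral ∫|φ|²du over the whole domain equals a/2·A², and A² cancels in the ratio.
Let t = u/a; then A² and the length scale cancel, so P = ∫_{7/12}^{3/4} sin(4·π·t)^2 dt ÷ ∫_{0}^{1} sin(4·π·t)^2 dt.
With ∫ sin(4·π·t)^2 dt = t/2 - sin(4·π·t)·cos(4·π·t)/(8·π) + C, the region integral is √(3)/(32·π) + 1/12 and the full one is 1/2.
Taking the ratio, P = (√(3)/16 + π/6)/π.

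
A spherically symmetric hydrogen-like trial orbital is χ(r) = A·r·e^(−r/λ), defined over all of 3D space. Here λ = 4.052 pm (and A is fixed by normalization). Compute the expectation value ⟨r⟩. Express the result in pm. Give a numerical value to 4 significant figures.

⟨r⟩ ≈ 10.13 pm

The expectation value is the |χ|²-weighted average of r: ∫ r|χ|² 4πr² dr.
With ∫₀^∞ r^5 e^(−αr) dr = 5!/α^6, evaluating both integrals, ⟨r⟩ = 5·λ/2.
With λ = 4.052, ⟨r⟩ = 10.130.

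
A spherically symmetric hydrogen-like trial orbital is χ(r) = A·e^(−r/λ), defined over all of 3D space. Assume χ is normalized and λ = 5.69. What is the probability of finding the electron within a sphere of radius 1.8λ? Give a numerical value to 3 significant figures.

P ≈ 0.697

Integrate the radial probability density 4πr²|χ|² over r ≤ 1.8λ.
The full normalization integral is A²·[π·λ^3] = 1, fixing A².
Let u = r/λ; then A², 4π and the length scale all cancel, so P = ∫_{0}^{1.8} u^2·e^(-2·u) du ÷ ∫_{0}^{∞} u^2·e^(-2·u) du.
An antiderivative of u^2·e^(-2·u) is -(2·u^2 + 2·u + 1)·e^(-2·u)/4; evaluating from 0 to 1.8 gives 1/4 - 277·e^(-18/5)/100, while the full integral is 1/4.
This evaluates to P = 0.6973.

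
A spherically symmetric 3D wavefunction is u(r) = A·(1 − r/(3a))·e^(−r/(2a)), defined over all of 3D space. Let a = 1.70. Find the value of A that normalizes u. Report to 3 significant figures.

The normalization condition is ∫|u|² 4πr² dr = 1 from 0 to ∞.
Carrying out the integral gives A² · 8·π·a^3/3.
With a = 1.70: A² = 0.02430 and A = 0.1559.

A ≈ 0.156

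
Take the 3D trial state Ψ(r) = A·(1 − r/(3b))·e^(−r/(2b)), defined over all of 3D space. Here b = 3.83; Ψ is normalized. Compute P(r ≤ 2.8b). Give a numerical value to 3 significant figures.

P ≈ 0.353

With dV = 4πr²dr, the probability is ∫|Ψ|² dV over r ≤ 2.8b.
Normalization gives A² = 1/(8·π·b^3/3).
Substituting u = r/b, A², 4π and the length scale all cancel in the ratio: P = ∫_{0}^{2.8} u^2·(1 - u/3)^2·e^(-u) du / ∫_{0}^{∞} u^2·(1 - u/3)^2·e^(-u) du.
An antiderivative of u^2·(1 - u/3)^2·e^(-u) is (-u^4 + 2·u^3 - 3·u^2 - 6·u - 6)·e^(-u)/9; evaluating from 0 to 2.8 gives ≈ 0.23504, while the full integral is 2/3.
Taking the ratio yields P = 0.3526.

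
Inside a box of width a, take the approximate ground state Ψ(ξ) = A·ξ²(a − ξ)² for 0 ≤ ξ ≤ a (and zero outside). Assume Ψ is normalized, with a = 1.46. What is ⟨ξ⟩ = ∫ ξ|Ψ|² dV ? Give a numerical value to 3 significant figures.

⟨ξ⟩ = ∫ ξ |Ψ|² dξ over the full domain.
The ratio of the moment integral to the normalization integral gives ⟨ξ⟩ = a/2.
With a = 1.46, ⟨ξ⟩ = 0.7300.

⟨ξ⟩ ≈ 0.730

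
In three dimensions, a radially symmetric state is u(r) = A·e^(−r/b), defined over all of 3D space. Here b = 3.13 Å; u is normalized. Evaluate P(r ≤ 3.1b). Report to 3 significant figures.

With dV = 4πr²dr, the probability is ∫|u|² dV over r ≤ 3.1b.
The full normalization integral is A²·[π·b^3] = 1, fixing A².
Substituting t = r/b, A², 4π and the length scale all cancel in the ratio: P = ∫_{0}^{3.1} t^2·e^(-2·t) dt / ∫_{0}^{∞} t^2·e^(-2·t) dt.
An antiderivative of t^2·e^(-2·t) is -(2·t^2 + 2·t + 1)·e^(-2·t)/4; evaluating from 0 to 3.1 gives 1/4 - 1321·e^(-31/5)/200, while the full integral is 1/4.
Taking the ratio yields P = 0.9464.

P ≈ 0.946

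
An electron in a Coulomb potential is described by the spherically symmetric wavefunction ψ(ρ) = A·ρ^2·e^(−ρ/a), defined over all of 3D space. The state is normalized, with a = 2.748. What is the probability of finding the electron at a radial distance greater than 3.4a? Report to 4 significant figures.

P ≈ 0.4799

Integrate the radial probability density 4πρ²|ψ|² over ρ > 3.4a.
Normalization gives A² = 1/(45·π·a^7/2).
Substituting u = ρ/a, A², 4π and the length scale all cancel in the ratio: P = ∫_{3.4}^{∞} u^6·e^(-2·u) du / ∫_{0}^{∞} u^6·e^(-2·u) du.
With ∫ u^6·e^(-2·u) du = -(4·u^6 + 12·u^5 + 30·u^4 + 60·u^3 + 90·u^2 + 90·u + 45)·e^(-2·u)/8 + C, the region integral is ≈ 2.69953 and the full one is 45/8.
Taking the ratio yields P = 0.47992.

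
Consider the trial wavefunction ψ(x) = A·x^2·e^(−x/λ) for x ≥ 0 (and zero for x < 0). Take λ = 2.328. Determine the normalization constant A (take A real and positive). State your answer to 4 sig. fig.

A ≈ 0.1396

We need A² ∫|f|² dx = 1, taking the integral from 0 to ∞.
Using ∫₀^∞ xⁿ e^(−αx) dx = n!/αⁿ⁺¹, carrying out the integral gives A² · 3·λ^5/4.
Hence A² = 1/[3·λ^5/4].
With λ = 2.328: A² = 0.019500 and A = 0.13964.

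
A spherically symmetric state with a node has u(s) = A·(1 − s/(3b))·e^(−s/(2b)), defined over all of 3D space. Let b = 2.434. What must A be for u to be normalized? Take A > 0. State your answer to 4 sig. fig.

A ≈ 0.09098

Normalization requires ∫|u|² 4πs² ds = 1, integrated from 0 to ∞.
The angular integral contributes 4π, leaving ∫₀^∞ s²|u|² ds.
The integral (without the A² prefactor) comes out to 8·π·b^3/3.
Hence A² = 1/[8·π·b^3/3].
With b = 2.434: A² = 0.0082779 and A = 0.090983.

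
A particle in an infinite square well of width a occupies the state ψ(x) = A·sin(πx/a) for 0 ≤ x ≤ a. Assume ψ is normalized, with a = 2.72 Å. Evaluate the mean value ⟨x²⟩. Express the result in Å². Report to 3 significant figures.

⟨x^2⟩ ≈ 2.09 Å^2

The expectation value is the |ψ|²-weighted average of x^2: ∫ x^2|ψ|² dx.
With ∫₀^a sin²(nπx/a) dx = a/2, evaluating both integrals, ⟨x²⟩ = -a^2/(2·π^2) + a^2/3.
Putting a = 2.72 gives 2.091.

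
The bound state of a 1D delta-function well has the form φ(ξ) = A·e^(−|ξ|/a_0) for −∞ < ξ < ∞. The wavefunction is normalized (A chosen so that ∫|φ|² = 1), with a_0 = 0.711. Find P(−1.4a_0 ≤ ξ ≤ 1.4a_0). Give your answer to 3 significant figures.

P ≈ 0.939

P = ∫_{−1.4a_0}^{1.4a_0} |φ(ξ)|² dξ.
With A² fixed by ∫|φ|² = 1, i.e. A² = (a_0)^(−1), substitute and integrate.
By symmetry take twice the ξ ≥ 0 contribution in numerator and denominator; the 2's cancel. In terms of u = ξ/a_0 (A² and the length scale cancel between numerator and denominator), P = [∫_{0}^{1.4} e^(-2·u) du] / [∫_{0}^{∞} e^(-2·u) du].
Using ∫ e^(-2·u) du = -e^(-2·u)/2, the numerator is 1/2 - e^(-14/5)/2 and the denominator is 1/2.
Evaluating gives P = 0.9392.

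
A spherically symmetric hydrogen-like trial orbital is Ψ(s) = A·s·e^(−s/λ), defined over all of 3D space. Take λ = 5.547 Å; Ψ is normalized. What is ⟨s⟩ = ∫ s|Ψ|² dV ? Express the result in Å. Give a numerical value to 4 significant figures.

⟨s⟩ ≈ 13.87 Å

The expectation value is the |Ψ|²-weighted average of s: ∫ s|Ψ|² 4πs² ds.
Evaluating both integrals, ⟨s⟩ = 5·λ/2.
With λ = 5.547, ⟨s⟩ = 13.868.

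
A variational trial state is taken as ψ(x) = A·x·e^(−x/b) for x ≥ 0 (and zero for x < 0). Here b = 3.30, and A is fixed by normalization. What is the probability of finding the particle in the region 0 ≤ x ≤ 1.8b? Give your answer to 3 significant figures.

P ≈ 0.697

P = ∫_{0}^{1.8b} |ψ(x)|² dx.
The normalization integral ∫|ψ|²dx over the whole domain equals b^3/4·A², and A² cancels in the ratio.
Substituting u = x/b, A² and the length scale cancel in the ratio: P = ∫_{0}^{1.8} u^2·e^(-2·u) du / ∫_{0}^{∞} u^2·e^(-2·u) du.
An antiderivative of u^2·e^(-2·u) is -(2·u^2 + 2·u + 1)·e^(-2·u)/4; evaluating from 0 to 1.8 gives 1/4 - 277·e^(-18/5)/100, while the full integral is 1/4.
The result is P = 0.6973.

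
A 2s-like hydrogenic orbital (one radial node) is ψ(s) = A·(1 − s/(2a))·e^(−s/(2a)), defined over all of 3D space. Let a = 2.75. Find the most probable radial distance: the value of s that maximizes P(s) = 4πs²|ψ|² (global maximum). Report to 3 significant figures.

Differentiate P(s) = 4πs²|ψ|² with respect to s and set to zero.
Solving yields s = a·(√(5) + 3).
With a = 2.75, the most probable radial distance is 14.40.

s ≈ 14.4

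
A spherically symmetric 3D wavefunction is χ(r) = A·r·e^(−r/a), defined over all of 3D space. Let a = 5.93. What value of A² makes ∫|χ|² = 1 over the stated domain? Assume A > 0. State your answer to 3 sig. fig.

A^2 ≈ 0.0000145

Require ∫ |χ|² 4πr² dr = 1 over the whole domain.
With ∫₀^∞ r^4 e^(−αr) dr = 4!/α^5, carrying out the integral gives A² · 3·π·a^5.
Setting this equal to 1 gives A² = 1/(3·π·a^5).
Substituting a = 5.93 gives A² = 0.00001447, so A = 0.003804.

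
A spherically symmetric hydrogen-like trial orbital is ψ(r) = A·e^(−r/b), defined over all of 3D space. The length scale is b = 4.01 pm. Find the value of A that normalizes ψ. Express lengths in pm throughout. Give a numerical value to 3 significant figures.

A ≈ 0.0703 pm^(-3/2)

Require ∫ |ψ|² 4πr² dr = 1 over the whole domain.
(Spherical symmetry: dV = 4πr² dr.)
The integral (without the A² prefactor) comes out to π·b^3.
So A² = (π·b^3)^(−1).
Substituting b = 4.01 gives A² = 0.004936, so A = 0.07026.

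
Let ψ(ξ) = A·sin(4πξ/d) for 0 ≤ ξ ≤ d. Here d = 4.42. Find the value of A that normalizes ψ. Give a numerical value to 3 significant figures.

A ≈ 0.673

Require ∫ |ψ|² dξ = 1 over the whole domain.
With ∫₀^d sin²(nπξ/d) dξ = d/2, ∫|ψ|² dξ = A²·(d/2).
With d = 4.42: A² = 0.4525 and A = 0.6727.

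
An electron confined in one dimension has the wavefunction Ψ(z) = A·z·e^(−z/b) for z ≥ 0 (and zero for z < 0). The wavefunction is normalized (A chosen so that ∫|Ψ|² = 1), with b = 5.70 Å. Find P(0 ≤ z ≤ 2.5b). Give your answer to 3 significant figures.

P ≈ 0.875

The probability is P = ∫ |Ψ|² dz over [0, 2.5b].
Since A² = 1/(b^3/4), this is the region integral divided by the full normalization integral.
Substituting u = z/b, A² and the length scale cancel in the ratio: P = ∫_{0}^{2.5} u^2·e^(-2·u) du / ∫_{0}^{∞} u^2·e^(-2·u) du.
With ∫ u^2·e^(-2·u) du = -(2·u^2 + 2·u + 1)·e^(-2·u)/4 + C, the region integral is 1/4 - 37·e^(-5)/8 and the full one is 1/4.
Evaluating gives P = 0.8753.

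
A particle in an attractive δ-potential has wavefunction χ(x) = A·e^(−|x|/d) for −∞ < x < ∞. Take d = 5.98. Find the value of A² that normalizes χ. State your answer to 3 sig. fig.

A^2 ≈ 0.167

The normalization condition is ∫|χ|² dx = 1 from −∞ to ∞.
Using ∫₀^∞ xⁿ e^(−αx) dx = n!/αⁿ⁺¹, the integral (without the A² prefactor) comes out to d.
Hence A² = 1/[d].
With d = 5.98: A² = 0.1672 and A = 0.4089.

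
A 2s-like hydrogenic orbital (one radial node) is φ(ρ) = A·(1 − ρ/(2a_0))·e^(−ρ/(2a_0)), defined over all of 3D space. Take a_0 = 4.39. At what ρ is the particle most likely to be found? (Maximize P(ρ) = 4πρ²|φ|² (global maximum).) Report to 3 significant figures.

The maximum of P(ρ) = 4πρ²|φ|² occurs where its derivative vanishes.
This gives ρ = a_0·(√(5) + 3).
With a_0 = 4.39, the most probable radial distance is 22.99.

ρ ≈ 23.0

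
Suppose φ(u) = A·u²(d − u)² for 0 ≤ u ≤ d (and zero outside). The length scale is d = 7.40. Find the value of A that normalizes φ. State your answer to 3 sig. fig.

A ≈ 0.00308

Require ∫ |φ|² du = 1 over the whole domain.
Expanding the polynomial and integrating term by term, ∫|φ|² du = A²·(d^9/630).
Setting this equal to 1 gives A² = 1/(d^9/630).
Plugging in d = 7.40 yields A = 0.003077.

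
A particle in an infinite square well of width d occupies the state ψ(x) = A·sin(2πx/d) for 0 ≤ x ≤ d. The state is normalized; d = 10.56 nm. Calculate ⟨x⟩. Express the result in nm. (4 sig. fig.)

⟨x⟩ ≈ 5.280 nm

By definition ⟨x⟩ = ∫ x |ψ(x)|² dx.
With ∫₀^d sin²(nπx/d) dx = d/2, the ratio of the moment integral to the normalization integral gives ⟨x⟩ = d/2.
Putting d = 10.56 gives 5.2800.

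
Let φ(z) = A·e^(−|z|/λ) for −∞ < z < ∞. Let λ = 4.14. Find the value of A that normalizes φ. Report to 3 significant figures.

The normalization condition is ∫|φ|² dz = 1 from −∞ to ∞.
With ∫₀^∞ z^0 e^(−αz) dz = 0!/α^1, the integral (without the A² prefactor) comes out to λ.
Hence A² = 1/[λ].
Plugging in λ = 4.14 yields A = 0.4915.

A ≈ 0.491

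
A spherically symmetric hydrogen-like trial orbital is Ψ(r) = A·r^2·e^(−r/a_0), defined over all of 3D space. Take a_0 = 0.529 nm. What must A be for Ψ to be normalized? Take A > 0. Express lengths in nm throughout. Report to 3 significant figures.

The normalization condition is ∫|Ψ|² 4πr² dr = 1 from 0 to ∞.
The angular integral contributes 4π, leaving ∫₀^∞ r²|Ψ|² dr.
Carrying out the integral gives A² · 45·π·a_0^7/2.
Hence A² = 1/[45·π·a_0^7/2].
Plugging in a_0 = 0.529 yields A = 1.105.

A ≈ 1.10 nm^(-7/2)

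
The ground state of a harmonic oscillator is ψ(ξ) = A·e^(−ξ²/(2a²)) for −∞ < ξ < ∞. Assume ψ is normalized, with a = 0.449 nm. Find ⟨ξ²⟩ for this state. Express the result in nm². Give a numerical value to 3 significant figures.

⟨ξ^2⟩ ≈ 0.101 nm^2

By definition ⟨ξ²⟩ = ∫ ξ^2 |ψ(ξ)|² dξ.
With ∫_{−∞}^{∞} ξ^(2m) e^(−αξ²) dξ = (2m−1)!!·√π / (2^m α^(m+1/2)), the ratio of the moment integral to the normalization integral gives ⟨ξ²⟩ = a^2/2.
Putting a = 0.449 gives 0.1008.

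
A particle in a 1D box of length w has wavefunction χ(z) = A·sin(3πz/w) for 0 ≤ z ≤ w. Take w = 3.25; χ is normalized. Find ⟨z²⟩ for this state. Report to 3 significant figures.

⟨z²⟩ = ∫ z^2 |χ|² dz over the full domain.
The ratio of the moment integral to the normalization integral gives ⟨z²⟩ = -w^2/(18·π^2) + w^2/3.
With w = 3.25, ⟨z^2⟩ = 3.461.

⟨z^2⟩ ≈ 3.46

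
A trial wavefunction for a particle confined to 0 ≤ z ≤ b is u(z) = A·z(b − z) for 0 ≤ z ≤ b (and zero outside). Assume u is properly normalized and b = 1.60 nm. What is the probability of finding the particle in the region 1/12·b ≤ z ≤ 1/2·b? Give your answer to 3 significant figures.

P = ∫_{1/12·b}^{1/2·b} |u(z)|² dz.
The normalization integral ∫|u|²dz over the whole domain equals b^5/30·A², and A² cancels in the ratio.
Substituting t = z/b, A² and the length scale cancel in the ratio: P = ∫_{1/12}^{1/2} t^2·(1 - t)^2 dt / ∫_{0}^{1} t^2·(1 - t)^2 dt.
With ∫ t^2·(1 - t)^2 dt = t^3·(6·t^2 - 15·t + 10)/30 + C, the region integral is ≈ 0.016497 and the full one is 1/30.
The result is P = 0.4949.

P ≈ 0.495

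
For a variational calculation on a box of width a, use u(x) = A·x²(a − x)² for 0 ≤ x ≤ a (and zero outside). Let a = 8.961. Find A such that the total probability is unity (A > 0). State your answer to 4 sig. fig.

A ≈ 0.001300

Normalization requires ∫|u|² dx = 1, integrated from 0 to a.
With u = A·x²(a − x)², the integral evaluates to A²·[a^9/630].
So A² = (a^9/630)^(−1).
Substituting a = 8.961 gives A² = 0.0000016910, so A = 0.0013004.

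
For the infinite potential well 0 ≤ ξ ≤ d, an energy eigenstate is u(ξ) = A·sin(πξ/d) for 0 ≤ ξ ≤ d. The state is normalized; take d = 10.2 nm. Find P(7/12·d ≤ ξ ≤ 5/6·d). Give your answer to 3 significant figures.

P ≈ 0.308

|u|² is the probability density, so P = ∫_{7/12·d}^{5/6·d} |u|² dξ.
With A² fixed by ∫|u|² = 1, i.e. A² = (d/2)^(−1), substitute and integrate.
Substituting t = ξ/d, A² and the length scale cancel in the ratio: P = ∫_{7/12}^{5/6} sin(π·t)^2 dt / ∫_{0}^{1} sin(π·t)^2 dt.
An antiderivative of sin(π·t)^2 is t/2 - sin(2·π·t)/(4·π); evaluating from 7/12 to 5/6 gives -1/(8·π) + √(3)/(8·π) + 1/8, while the full integral is 1/2.
Taking the ratio, P = (-1 + √(3) + π)/(4·π).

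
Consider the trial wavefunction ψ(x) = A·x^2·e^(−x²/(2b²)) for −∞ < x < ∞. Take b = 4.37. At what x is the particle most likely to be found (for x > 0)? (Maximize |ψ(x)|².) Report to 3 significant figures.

x ≈ 6.18

Differentiate |ψ(x)|² with respect to x and set to zero.
Solving yields x = √(2)·b.
With b = 4.37, the value of x > 0 at which the probability density is greatest is 6.180.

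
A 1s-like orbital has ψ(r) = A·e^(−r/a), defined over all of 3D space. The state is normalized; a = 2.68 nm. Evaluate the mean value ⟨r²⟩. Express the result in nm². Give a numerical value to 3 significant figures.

⟨r^2⟩ ≈ 21.5 nm^2

By definition ⟨r²⟩ = ∫ r^2 |ψ(r)|² 4πr² dr.
Using ∫₀^∞ rⁿ e^(−αr) dr = n!/αⁿ⁺¹, the ratio of the moment integral to the normalization integral gives ⟨r²⟩ = 3·a^2.
Putting a = 2.68 gives 21.55.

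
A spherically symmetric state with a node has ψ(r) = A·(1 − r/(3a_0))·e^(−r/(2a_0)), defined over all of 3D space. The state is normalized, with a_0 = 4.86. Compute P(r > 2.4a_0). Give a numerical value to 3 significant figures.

P ≈ 0.653

Integrate the radial probability density 4πr²|ψ|² over r > 2.4a_0.
Normalization gives A² = 1/(8·π·a_0^3/3).
Substituting u = r/a_0, A², 4π and the length scale all cancel in the ratio: P = ∫_{2.4}^{∞} u^2·(1 - u/3)^2·e^(-u) du / ∫_{0}^{∞} u^2·(1 - u/3)^2·e^(-u) du.
An antiderivative of u^2·(1 - u/3)^2·e^(-u) is (-u^4 + 2·u^3 - 3·u^2 - 6·u - 6)·e^(-u)/9; evaluating from 2.4 to ∞ gives 9002·e^(-12/5)/1875, while the full integral is 2/3.
The region integral divided by the full integral gives P = 0.6533.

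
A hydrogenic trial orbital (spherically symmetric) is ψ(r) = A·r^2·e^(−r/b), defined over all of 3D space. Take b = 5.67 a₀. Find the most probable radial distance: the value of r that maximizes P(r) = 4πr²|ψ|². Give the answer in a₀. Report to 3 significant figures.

Set d/dr [P(r) = 4πr²|ψ|²] = 0 and solve for r > 0.
This gives r = 3·b.
With b = 5.67, the most probable radial distance is 17.01 a₀.

r ≈ 17.0 a₀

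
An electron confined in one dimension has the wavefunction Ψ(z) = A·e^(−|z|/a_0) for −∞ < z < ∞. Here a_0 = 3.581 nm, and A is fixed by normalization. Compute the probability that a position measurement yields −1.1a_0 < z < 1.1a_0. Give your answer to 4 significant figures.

|Ψ|² is the probability density, so P = ∫_{−1.1a_0}^{1.1a_0} |Ψ|² dz.
The normalization integral ∫|Ψ|²dz over the whole domain equals a_0·A², and A² cancels in the ratio.
Both integrals are even about z = 0, so only the z ≥ 0 halves are needed (the factors of 2 cancel). Substituting u = z/a_0, A² and the length scale cancel in the ratio: P = ∫_{0}^{1.1} e^(-2·u) du / ∫_{0}^{∞} e^(-2·u) du.
Using ∫ e^(-2·u) du = -e^(-2·u)/2, the numerator is 1/2 - e^(-11/5)/2 and the denominator is 1/2.
Taking the ratio, P = 0.88920.

P ≈ 0.8892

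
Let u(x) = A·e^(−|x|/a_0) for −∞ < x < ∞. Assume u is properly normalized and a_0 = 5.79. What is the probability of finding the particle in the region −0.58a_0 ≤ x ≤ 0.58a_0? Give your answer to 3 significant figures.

P ≈ 0.687

|u|² is the probability density, so P = ∫_{−0.58a_0}^{0.58a_0} |u|² dx.
With A² fixed by ∫|u|² = 1, i.e. A² = (a_0)^(−1), substitute and integrate.
Both integrals are even about x = 0, so only the x ≥ 0 halves are needed (the factors of 2 cancel). In terms of t = x/a_0 (A² and the length scale cancel between numerator and denominator), P = [∫_{0}^{0.58} e^(-2·t) dt] / [∫_{0}^{∞} e^(-2·t) dt].
Using ∫ e^(-2·t) dt = -e^(-2·t)/2, the numerator is 1/2 - e^(-29/25)/2 and the denominator is 1/2.
This works out to P = 0.6865.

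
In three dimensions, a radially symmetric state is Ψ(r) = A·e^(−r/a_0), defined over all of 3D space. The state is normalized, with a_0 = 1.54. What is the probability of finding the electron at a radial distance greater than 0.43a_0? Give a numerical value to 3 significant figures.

P ≈ 0.944

P = ∫ |Ψ|² 4πr² dr over r > 0.43a_0.
A² is fixed by ∫₀^∞ 4πr²|Ψ|² dr = 1, i.e. A² = (π·a_0^3)^(−1).
In terms of u = r/a_0 (A², 4π and the length scale all cancel between numerator and denominator), P = [∫_{0.43}^{∞} u^2·e^(-2·u) du] / [∫_{0}^{∞} u^2·e^(-2·u) du].
Using ∫ u^2·e^(-2·u) du = -(2·u^2 + 2·u + 1)·e^(-2·u)/4, the numerator is ≈ 0.23589 and the denominator is 1/4.
The region integral divided by the full integral gives P = 0.9436.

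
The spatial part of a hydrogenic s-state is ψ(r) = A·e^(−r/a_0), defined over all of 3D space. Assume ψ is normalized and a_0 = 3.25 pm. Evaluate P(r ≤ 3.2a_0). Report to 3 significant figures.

P ≈ 0.954

P = ∫ |ψ|² 4πr² dr over r ≤ 3.2a_0.
Normalization gives A² = 1/(π·a_0^3).
In terms of u = r/a_0 (A², 4π and the length scale all cancel between numerator and denominator), P = [∫_{0}^{3.2} u^2·e^(-2·u) du] / [∫_{0}^{∞} u^2·e^(-2·u) du].
With ∫ u^2·e^(-2·u) du = -(2·u^2 + 2·u + 1)·e^(-2·u)/4 + C, the region integral is 1/4 - 697·e^(-32/5)/100 and the full one is 1/4.
The region integral divided by the full integral gives P = 0.9537.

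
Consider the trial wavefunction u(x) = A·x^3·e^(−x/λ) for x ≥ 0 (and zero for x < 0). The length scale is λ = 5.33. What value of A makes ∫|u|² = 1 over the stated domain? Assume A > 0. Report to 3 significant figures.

Require ∫ |u|² dx = 1 over the whole domain.
Recall ∫₀^∞ x^m e^(−x/β) dx = m!·β^(m+1), with u = A·x^3·e^(−x/λ), the integral evaluates to A²·[45·λ^7/8].
Hence A² = 1/[45·λ^7/8].
Plugging in λ = 5.33 yields A = 0.001206.

A ≈ 0.00121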